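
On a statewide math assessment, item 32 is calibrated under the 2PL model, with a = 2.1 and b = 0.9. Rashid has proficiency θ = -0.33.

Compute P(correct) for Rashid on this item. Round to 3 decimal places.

0.070

P(θ) = 1 / (1 + exp(−a(θ − b)))
Exponent: 2.1 × (-0.33 − 0.9) = -2.5830
1/(1 + e^{2.5830}) = 0.0702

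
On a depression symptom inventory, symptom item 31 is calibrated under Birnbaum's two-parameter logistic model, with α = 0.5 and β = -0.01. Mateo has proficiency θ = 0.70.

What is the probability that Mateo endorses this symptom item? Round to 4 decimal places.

P(θ) = 1 / (1 + exp(−α(θ − β)))
Exponent: 0.5 × (0.70 − (-0.01)) = 0.3550
1/(1 + e^{-0.3550}) = 0.5878

0.5878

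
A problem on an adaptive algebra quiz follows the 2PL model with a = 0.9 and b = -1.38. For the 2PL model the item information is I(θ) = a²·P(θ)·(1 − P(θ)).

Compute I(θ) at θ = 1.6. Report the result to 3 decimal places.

0.049

P = 1/(1+e^{-2.6820}) = 0.9360
P(1−P) = 0.9360 × 0.0640 = 0.0599
I = a² × P(1−P) = 0.9² × 0.0599 = 0.04855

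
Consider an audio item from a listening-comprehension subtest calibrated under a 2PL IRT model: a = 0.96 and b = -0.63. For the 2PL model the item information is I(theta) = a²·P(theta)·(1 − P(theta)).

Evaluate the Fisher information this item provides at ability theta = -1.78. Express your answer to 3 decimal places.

P = 1/(1+e^{1.1040}) = 0.2490
P(1−P) = 0.2490 × 0.7510 = 0.1870
I = a² × P(1−P) = 0.96² × 0.1870 = 0.17233

0.172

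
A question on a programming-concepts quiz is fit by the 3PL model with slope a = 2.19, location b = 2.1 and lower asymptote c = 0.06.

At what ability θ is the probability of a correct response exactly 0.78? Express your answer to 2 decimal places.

2.64

P(θ) = c + (1 − c) · 1 / (1 + exp(−a(θ − b)))
Remove guessing floor: (0.78 − 0.06)/(1 − 0.06) = 0.7660
logit = ln(0.7660/0.2340) = 1.1856
θ = b + logit/(a) = 2.1 + 1.1856/2.1900 = 2.6414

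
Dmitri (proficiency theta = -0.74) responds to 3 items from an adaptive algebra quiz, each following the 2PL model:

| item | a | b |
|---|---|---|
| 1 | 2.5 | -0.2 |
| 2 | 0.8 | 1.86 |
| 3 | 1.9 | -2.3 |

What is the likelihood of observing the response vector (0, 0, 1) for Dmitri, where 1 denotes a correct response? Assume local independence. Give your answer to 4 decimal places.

0.6713

P(theta) = 1 / (1 + exp(−a(theta − b)))
P_1 = 1/(1+e^{1.3500}) = 0.2059
P_2 = 1/(1+e^{2.0800}) = 0.1111
P_3 = 1/(1+e^{-2.9640}) = 0.9509
L = (1−P_1) × (1−P_2) × P_3 = 0.7941 × 0.8889 × 0.9509 = 0.67129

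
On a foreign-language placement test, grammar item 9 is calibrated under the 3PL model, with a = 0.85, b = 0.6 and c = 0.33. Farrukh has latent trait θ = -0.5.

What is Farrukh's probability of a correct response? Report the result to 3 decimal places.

0.519

P(θ) = c + (1 − c) · 1 / (1 + exp(−a(θ − b)))
Exponent: 0.85 × (-0.5 − 0.6) = -0.9350
1/(1 + e^{0.9350}) = 0.2819
P = 0.33 + 0.67 × 0.2819 = 0.5189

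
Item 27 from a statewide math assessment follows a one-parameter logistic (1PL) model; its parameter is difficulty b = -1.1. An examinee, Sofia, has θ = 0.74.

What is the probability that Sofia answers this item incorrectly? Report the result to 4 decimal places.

0.1371

P(θ) = 1 / (1 + exp(−(θ − b)))
Exponent: (0.74 − (-1.1)) = 1.8400
1/(1 + e^{-1.8400}) = 0.8629
P = 0.8629
P(incorrect) = 1 − 0.8629 = 0.1371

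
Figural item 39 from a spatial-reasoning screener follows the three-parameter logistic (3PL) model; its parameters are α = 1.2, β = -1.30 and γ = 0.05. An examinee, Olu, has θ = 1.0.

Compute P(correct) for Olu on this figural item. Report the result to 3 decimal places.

P(θ) = γ + (1 − γ) · 1 / (1 + exp(−α(θ − β)))
Exponent: 1.2 × (1.0 − (-1.30)) = 2.7600
1/(1 + e^{-2.7600}) = 0.9405
P = 0.05 + 0.95 × 0.9405 = 0.9435

0.943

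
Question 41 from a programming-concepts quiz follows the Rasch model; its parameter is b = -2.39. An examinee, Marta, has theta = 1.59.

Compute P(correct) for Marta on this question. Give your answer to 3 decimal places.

P(theta) = 1 / (1 + exp(−(theta − b)))
Exponent: (1.59 − (-2.39)) = 3.9800
1/(1 + e^{-3.9800}) = 0.9817
P = 0.9817

0.982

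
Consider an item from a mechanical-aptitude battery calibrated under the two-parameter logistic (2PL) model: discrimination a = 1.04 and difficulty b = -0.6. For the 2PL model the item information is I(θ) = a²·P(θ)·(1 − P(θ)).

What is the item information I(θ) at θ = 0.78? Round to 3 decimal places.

0.168

P = 1/(1+e^{-1.4352}) = 0.8077
P(1−P) = 0.8077 × 0.1923 = 0.1553
I = a² × P(1−P) = 1.04² × 0.1553 = 0.16799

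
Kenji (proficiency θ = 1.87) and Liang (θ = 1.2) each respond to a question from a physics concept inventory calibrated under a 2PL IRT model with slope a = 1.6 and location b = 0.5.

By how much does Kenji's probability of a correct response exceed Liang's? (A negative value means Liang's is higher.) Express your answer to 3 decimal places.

0.146

P(θ) = 1 / (1 + exp(−a(θ − b)))
P(Kenji) = 0.8995  [exponent 2.1920]
P(Liang) = 0.7540  [exponent 1.1200]
Difference = 0.8995 − 0.7540 = 0.1455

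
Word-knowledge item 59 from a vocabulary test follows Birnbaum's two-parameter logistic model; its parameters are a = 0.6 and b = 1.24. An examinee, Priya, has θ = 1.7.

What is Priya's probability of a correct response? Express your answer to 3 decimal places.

P(θ) = 1 / (1 + exp(−a(θ − b)))
Exponent: 0.6 × (1.7 − 1.24) = 0.2760
1/(1 + e^{-0.2760}) = 0.5686

0.569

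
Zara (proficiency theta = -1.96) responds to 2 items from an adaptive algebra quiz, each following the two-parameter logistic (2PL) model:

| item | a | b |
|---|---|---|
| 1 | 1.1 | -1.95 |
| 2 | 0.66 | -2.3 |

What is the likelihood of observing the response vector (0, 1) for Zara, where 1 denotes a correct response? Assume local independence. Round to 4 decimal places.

0.2795

P(theta) = 1 / (1 + exp(−a(theta − b)))
P_1 = 1/(1+e^{0.0110}) = 0.4973
P_2 = 1/(1+e^{-0.2244}) = 0.5559
L = (1−P_1) × P_2 = 0.5027 × 0.5559 = 0.27946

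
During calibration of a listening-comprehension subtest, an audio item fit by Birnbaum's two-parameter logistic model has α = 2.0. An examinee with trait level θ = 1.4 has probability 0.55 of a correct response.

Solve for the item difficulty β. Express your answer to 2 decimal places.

P(θ) = 1 / (1 + exp(−α(θ − β)))
logit(0.55) = ln(0.55/0.45) = 0.2007
β = θ − logit/(α) = 1.4 − 0.2007/2.0000 = 1.2997

1.30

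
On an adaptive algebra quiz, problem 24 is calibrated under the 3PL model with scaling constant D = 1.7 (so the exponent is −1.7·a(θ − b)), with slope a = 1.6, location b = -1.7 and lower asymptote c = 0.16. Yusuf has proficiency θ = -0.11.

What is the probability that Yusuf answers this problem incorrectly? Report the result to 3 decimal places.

P(θ) = c + (1 − c) · 1 / (1 + exp(−D·a(θ − b)))
Exponent: 1.7 × 1.6 × (-0.11 − (-1.7)) = 4.3248
1/(1 + e^{-4.3248}) = 0.9869
P = 0.16 + 0.84 × 0.9869 = 0.9890
P(incorrect) = 1 − 0.9890 = 0.0110

0.011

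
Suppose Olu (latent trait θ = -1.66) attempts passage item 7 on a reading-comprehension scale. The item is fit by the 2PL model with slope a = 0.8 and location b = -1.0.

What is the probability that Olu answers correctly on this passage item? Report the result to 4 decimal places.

0.3710

P(θ) = 1 / (1 + exp(−a(θ − b)))
Exponent: 0.8 × (-1.66 − (-1.0)) = -0.5280
1/(1 + e^{0.5280}) = 0.3710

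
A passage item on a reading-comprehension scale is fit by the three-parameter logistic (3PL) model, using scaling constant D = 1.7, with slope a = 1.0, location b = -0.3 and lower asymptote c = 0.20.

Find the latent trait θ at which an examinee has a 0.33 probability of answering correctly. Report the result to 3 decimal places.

P(θ) = c + (1 − c) · 1 / (1 + exp(−D·a(θ − b)))
Remove guessing floor: (0.33 − 0.20)/(1 − 0.20) = 0.1625
logit = ln(0.1625/0.8375) = -1.6397
θ = b + logit/(1.7·a) = -0.3 + (-1.6397)/1.7000 = -1.2646

-1.265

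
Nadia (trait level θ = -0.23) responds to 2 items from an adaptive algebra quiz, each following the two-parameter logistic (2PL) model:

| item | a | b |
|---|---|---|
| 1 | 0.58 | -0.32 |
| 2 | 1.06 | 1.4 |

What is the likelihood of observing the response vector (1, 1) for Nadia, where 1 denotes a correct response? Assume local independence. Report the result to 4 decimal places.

P(θ) = 1 / (1 + exp(−a(θ − b)))
P_1 = 1/(1+e^{-0.0522}) = 0.5130
P_2 = 1/(1+e^{1.7278}) = 0.1509
L = P_1 × P_2 = 0.5130 × 0.1509 = 0.07740

0.0774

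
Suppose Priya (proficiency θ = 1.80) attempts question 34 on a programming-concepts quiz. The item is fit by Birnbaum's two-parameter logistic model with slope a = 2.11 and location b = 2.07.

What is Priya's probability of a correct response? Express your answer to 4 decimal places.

0.3613

P(θ) = 1 / (1 + exp(−a(θ − b)))
Exponent: 2.11 × (1.80 − 2.07) = -0.5697
1/(1 + e^{0.5697}) = 0.3613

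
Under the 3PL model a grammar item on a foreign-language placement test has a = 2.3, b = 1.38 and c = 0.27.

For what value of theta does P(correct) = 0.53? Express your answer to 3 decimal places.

1.123

P(theta) = c + (1 − c) · 1 / (1 + exp(−a(theta − b)))
Remove guessing floor: (0.53 − 0.27)/(1 − 0.27) = 0.3562
logit = ln(0.3562/0.6438) = -0.5921
theta = b + logit/(a) = 1.38 + (-0.5921)/2.3000 = 1.1226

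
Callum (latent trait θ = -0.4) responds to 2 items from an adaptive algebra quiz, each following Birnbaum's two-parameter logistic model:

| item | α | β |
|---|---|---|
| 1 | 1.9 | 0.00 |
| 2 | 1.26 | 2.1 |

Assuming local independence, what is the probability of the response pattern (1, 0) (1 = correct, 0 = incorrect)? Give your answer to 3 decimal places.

P(θ) = 1 / (1 + exp(−α(θ − β)))
P_1 = 1/(1+e^{0.7600}) = 0.3186
P_2 = 1/(1+e^{3.1500}) = 0.0411
L = P_1 × (1−P_2) = 0.3186 × 0.9589 = 0.30555

0.306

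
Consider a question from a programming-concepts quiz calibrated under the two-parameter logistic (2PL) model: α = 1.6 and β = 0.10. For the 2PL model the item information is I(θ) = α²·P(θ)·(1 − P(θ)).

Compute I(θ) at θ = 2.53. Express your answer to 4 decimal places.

0.0504

P = 1/(1+e^{-3.8880}) = 0.9799
P(1−P) = 0.9799 × 0.0201 = 0.0197
I = α² × P(1−P) = 1.6² × 0.0197 = 0.05036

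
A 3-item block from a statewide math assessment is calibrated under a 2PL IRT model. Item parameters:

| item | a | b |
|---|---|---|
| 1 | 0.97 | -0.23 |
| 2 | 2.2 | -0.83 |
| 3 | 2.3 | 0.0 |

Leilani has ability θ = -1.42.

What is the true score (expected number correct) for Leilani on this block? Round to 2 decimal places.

0.49

P(θ) = 1 / (1 + exp(−a(θ − b)))
P_1 = 1/(1+e^{1.1543}) = 0.2397
P_2 = 1/(1+e^{1.2980}) = 0.2145
P_3 = 1/(1+e^{3.2660}) = 0.0368
E[score] = 0.2397 + 0.2145 + 0.0368 = 0.4910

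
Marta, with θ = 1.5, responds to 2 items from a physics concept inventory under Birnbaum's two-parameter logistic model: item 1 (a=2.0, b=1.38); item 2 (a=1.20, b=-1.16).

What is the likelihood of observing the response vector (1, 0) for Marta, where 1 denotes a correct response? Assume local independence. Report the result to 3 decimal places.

P(θ) = 1 / (1 + exp(−a(θ − b)))
P_1 = 1/(1+e^{-0.2400}) = 0.5597
P_2 = 1/(1+e^{-3.1920}) = 0.9605
L = P_1 × (1−P_2) = 0.5597 × 0.0395 = 0.02209

0.022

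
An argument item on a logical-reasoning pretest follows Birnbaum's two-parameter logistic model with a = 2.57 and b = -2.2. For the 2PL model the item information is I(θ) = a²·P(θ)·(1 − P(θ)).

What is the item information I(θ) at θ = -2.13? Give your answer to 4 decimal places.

P = 1/(1+e^{-0.1799}) = 0.5449
P(1−P) = 0.5449 × 0.4551 = 0.2480
I = a² × P(1−P) = 2.57² × 0.2480 = 1.63794

1.6379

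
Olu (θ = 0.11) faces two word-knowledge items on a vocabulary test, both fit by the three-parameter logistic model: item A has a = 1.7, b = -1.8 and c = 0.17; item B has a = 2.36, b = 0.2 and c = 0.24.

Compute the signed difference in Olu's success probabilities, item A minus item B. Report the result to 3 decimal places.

0.389

P(θ) = c + (1 − c) · 1 / (1 + exp(−a(θ − b)))
P_A = 0.9689
P_B = 0.5798
P_A − P_B = 0.3891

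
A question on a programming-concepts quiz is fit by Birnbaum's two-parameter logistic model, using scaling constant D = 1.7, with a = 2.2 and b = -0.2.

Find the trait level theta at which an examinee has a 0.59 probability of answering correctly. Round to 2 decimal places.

-0.10

P(theta) = 1 / (1 + exp(−D·a(theta − b)))
logit = ln(0.5900/0.4100) = 0.3640
theta = b + logit/(1.7·a) = -0.2 + 0.3640/3.7400 = -0.1027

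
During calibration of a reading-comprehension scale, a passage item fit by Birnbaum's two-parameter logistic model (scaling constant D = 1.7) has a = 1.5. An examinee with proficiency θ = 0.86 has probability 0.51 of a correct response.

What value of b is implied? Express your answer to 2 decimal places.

0.84

P(θ) = 1 / (1 + exp(−D·a(θ − b)))
logit(0.51) = ln(0.51/0.49) = 0.0400
b = θ − logit/(1.7·a) = 0.86 − 0.0400/2.5500 = 0.8443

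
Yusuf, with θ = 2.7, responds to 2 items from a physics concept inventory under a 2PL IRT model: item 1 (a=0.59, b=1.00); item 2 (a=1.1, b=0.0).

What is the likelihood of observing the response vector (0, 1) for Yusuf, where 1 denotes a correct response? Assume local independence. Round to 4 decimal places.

P(θ) = 1 / (1 + exp(−a(θ − b)))
P_1 = 1/(1+e^{-1.0030}) = 0.7316
P_2 = 1/(1+e^{-2.9700}) = 0.9512
L = (1−P_1) × P_2 = 0.2684 × 0.9512 = 0.25526

0.2553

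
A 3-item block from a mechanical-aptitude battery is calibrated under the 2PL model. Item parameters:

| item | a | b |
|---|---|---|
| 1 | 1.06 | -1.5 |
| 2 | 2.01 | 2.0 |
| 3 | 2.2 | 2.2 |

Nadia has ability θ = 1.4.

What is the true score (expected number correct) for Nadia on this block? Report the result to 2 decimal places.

P(θ) = 1 / (1 + exp(−a(θ − b)))
P_1 = 1/(1+e^{-3.0740}) = 0.9558
P_2 = 1/(1+e^{1.2060}) = 0.2304
P_3 = 1/(1+e^{1.7600}) = 0.1468
E[score] = 0.9558 + 0.2304 + 0.1468 = 1.3330

1.33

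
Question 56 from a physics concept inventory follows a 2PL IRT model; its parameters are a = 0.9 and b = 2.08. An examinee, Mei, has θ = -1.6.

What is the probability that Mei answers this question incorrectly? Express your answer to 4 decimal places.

P(θ) = 1 / (1 + exp(−a(θ − b)))
Exponent: 0.9 × (-1.6 − 2.08) = -3.3120
1/(1 + e^{3.3120}) = 0.0352
P(incorrect) = 1 − 0.0352 = 0.9648

0.9648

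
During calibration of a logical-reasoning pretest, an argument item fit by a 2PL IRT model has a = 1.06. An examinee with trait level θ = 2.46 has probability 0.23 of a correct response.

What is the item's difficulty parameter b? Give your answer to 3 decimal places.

3.600

P(θ) = 1 / (1 + exp(−a(θ − b)))
logit(0.23) = ln(0.23/0.77) = -1.2083
b = θ − logit/(a) = 2.46 − (-1.2083)/1.0600 = 3.5999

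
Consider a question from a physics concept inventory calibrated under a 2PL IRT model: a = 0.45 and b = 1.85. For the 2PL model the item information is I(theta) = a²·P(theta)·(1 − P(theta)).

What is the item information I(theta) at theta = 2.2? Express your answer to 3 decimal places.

P = 1/(1+e^{-0.1575}) = 0.5393
P(1−P) = 0.5393 × 0.4607 = 0.2485
I = a² × P(1−P) = 0.45² × 0.2485 = 0.05031

0.050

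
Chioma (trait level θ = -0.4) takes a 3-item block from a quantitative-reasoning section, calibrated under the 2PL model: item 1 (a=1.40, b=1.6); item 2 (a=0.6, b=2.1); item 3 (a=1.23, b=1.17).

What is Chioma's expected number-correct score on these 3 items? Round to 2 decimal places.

P(θ) = 1 / (1 + exp(−a(θ − b)))
P_1 = 1/(1+e^{2.8000}) = 0.0573
P_2 = 1/(1+e^{1.5000}) = 0.1824
P_3 = 1/(1+e^{1.9311}) = 0.1266
E[score] = 0.0573 + 0.1824 + 0.1266 = 0.3664

0.37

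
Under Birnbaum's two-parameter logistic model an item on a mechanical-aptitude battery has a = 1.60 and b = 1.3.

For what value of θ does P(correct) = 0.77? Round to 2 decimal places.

2.06

P(θ) = 1 / (1 + exp(−a(θ − b)))
logit = ln(0.7700/0.2300) = 1.2083
θ = b + logit/(a) = 1.3 + 1.2083/1.6000 = 2.0552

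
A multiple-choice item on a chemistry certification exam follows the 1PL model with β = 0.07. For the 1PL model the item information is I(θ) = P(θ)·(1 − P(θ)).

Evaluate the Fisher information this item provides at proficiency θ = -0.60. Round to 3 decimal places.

P = 1/(1+e^{0.6700}) = 0.3385
P(1−P) = 0.3385 × 0.6615 = 0.2239
I = P(1−P) = 0.22392

0.224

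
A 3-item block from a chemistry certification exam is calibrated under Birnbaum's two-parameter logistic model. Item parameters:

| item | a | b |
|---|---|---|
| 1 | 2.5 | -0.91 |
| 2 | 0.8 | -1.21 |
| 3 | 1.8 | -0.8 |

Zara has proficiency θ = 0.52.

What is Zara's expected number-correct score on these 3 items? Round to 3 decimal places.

P(θ) = 1 / (1 + exp(−a(θ − b)))
P_1 = 1/(1+e^{-3.5750}) = 0.9727
P_2 = 1/(1+e^{-1.3840}) = 0.7996
P_3 = 1/(1+e^{-2.3760}) = 0.9150
E[score] = 0.9727 + 0.7996 + 0.9150 = 2.6874

2.687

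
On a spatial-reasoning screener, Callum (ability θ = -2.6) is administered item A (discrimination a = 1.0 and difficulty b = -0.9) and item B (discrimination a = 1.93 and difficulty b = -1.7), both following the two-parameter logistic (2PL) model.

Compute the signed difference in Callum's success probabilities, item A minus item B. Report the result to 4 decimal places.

0.0048

P(θ) = 1 / (1 + exp(−a(θ − b)))
P_A = 0.1545
P_B = 0.1497
P_A − P_B = 0.0048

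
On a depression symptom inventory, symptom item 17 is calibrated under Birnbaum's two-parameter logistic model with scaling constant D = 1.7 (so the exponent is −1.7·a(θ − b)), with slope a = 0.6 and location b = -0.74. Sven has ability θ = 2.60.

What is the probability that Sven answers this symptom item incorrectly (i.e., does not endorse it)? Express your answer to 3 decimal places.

0.032

P(θ) = 1 / (1 + exp(−D·a(θ − b)))
Exponent: 1.7 × 0.6 × (2.60 − (-0.74)) = 3.4068
1/(1 + e^{-3.4068}) = 0.9679
P = 0.9679
P(incorrect) = 1 − 0.9679 = 0.0321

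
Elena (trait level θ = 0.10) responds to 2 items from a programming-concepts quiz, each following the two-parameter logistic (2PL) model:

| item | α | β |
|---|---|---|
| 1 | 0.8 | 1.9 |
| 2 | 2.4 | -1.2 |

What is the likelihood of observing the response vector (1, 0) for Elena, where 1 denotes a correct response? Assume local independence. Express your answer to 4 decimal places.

0.0081

P(θ) = 1 / (1 + exp(−α(θ − β)))
P_1 = 1/(1+e^{1.4400}) = 0.1915
P_2 = 1/(1+e^{-3.1200}) = 0.9577
L = P_1 × (1−P_2) = 0.1915 × 0.0423 = 0.00810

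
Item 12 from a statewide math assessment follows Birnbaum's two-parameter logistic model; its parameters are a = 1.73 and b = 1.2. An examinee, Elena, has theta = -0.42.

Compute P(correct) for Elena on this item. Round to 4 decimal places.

0.0572

P(theta) = 1 / (1 + exp(−a(theta − b)))
Exponent: 1.73 × (-0.42 − 1.2) = -2.8026
1/(1 + e^{2.8026}) = 0.0572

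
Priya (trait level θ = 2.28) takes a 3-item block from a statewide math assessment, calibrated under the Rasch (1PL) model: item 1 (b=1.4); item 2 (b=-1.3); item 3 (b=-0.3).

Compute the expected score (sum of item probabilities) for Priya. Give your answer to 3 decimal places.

2.609

P(θ) = 1 / (1 + exp(−(θ − b)))
P_1 = 1/(1+e^{-0.8800}) = 0.7068
P_2 = 1/(1+e^{-3.5800}) = 0.9729
P_3 = 1/(1+e^{-2.5800}) = 0.9296
E[score] = 0.7068 + 0.9729 + 0.9296 = 2.6093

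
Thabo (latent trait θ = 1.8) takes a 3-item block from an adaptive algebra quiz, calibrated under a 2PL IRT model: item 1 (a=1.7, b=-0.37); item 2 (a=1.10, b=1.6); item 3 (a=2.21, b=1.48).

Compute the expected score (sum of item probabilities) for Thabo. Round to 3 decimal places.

P(θ) = 1 / (1 + exp(−a(θ − b)))
P_1 = 1/(1+e^{-3.6890}) = 0.9756
P_2 = 1/(1+e^{-0.2200}) = 0.5548
P_3 = 1/(1+e^{-0.7072}) = 0.6698
E[score] = 0.9756 + 0.5548 + 0.6698 = 2.2002

2.200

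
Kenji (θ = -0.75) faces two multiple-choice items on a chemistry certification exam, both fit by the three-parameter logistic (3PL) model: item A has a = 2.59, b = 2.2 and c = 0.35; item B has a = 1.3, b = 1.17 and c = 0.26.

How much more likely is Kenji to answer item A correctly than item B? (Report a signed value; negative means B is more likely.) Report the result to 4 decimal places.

0.0340

P(θ) = c + (1 − c) · 1 / (1 + exp(−a(θ − b)))
P_A = 0.3503
P_B = 0.3163
P_A − P_B = 0.0340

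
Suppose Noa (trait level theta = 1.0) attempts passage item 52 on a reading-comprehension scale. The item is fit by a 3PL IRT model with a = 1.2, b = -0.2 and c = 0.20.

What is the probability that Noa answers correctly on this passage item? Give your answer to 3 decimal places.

0.847

P(theta) = c + (1 − c) · 1 / (1 + exp(−a(theta − b)))
Exponent: 1.2 × (1.0 − (-0.2)) = 1.4400
1/(1 + e^{-1.4400}) = 0.8085
P = 0.20 + 0.80 × 0.8085 = 0.8468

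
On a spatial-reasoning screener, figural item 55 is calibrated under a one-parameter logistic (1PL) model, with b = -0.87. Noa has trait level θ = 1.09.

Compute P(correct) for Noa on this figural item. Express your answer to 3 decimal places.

0.877

P(θ) = 1 / (1 + exp(−(θ − b)))
Exponent: (1.09 − (-0.87)) = 1.9600
1/(1 + e^{-1.9600}) = 0.8765
P = 0.8765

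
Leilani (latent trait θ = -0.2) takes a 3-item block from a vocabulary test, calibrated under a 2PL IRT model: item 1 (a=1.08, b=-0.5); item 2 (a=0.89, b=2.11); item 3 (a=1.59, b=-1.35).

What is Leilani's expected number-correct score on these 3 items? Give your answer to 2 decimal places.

1.56

P(θ) = 1 / (1 + exp(−a(θ − b)))
P_1 = 1/(1+e^{-0.3240}) = 0.5803
P_2 = 1/(1+e^{2.0559}) = 0.1135
P_3 = 1/(1+e^{-1.8285}) = 0.8616
E[score] = 0.5803 + 0.1135 + 0.8616 = 1.5553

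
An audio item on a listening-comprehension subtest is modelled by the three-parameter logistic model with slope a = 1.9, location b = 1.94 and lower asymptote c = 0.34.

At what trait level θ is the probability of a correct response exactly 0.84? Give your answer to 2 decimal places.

P(θ) = c + (1 − c) · 1 / (1 + exp(−a(θ − b)))
Remove guessing floor: (0.84 − 0.34)/(1 − 0.34) = 0.7576
logit = ln(0.7576/0.2424) = 1.1394
θ = b + logit/(a) = 1.94 + 1.1394/1.9000 = 2.5397

2.54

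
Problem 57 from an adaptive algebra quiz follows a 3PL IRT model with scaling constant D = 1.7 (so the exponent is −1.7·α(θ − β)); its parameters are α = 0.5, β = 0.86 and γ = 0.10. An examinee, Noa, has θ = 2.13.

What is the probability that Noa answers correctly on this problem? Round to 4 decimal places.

0.7718

P(θ) = γ + (1 − γ) · 1 / (1 + exp(−D·α(θ − β)))
Exponent: 1.7 × 0.5 × (2.13 − 0.86) = 1.0795
1/(1 + e^{-1.0795}) = 0.7464
P = 0.10 + 0.90 × 0.7464 = 0.7718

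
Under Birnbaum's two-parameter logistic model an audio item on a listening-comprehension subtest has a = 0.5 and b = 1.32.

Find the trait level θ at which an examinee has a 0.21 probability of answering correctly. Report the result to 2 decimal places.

-1.33

P(θ) = 1 / (1 + exp(−a(θ − b)))
logit = ln(0.2100/0.7900) = -1.3249
θ = b + logit/(a) = 1.32 + (-1.3249)/0.5000 = -1.3299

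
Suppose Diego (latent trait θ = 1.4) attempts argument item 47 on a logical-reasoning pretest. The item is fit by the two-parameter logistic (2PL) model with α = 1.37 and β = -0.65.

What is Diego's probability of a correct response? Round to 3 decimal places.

P(θ) = 1 / (1 + exp(−α(θ − β)))
Exponent: 1.37 × (1.4 − (-0.65)) = 2.8085
1/(1 + e^{-2.8085}) = 0.9431

0.943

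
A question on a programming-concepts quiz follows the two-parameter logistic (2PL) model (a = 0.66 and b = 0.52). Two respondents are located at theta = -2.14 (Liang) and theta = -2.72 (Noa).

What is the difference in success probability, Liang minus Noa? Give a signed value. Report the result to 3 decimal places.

0.042

P(theta) = 1 / (1 + exp(−a(theta − b)))
P(Liang) = 0.1473  [exponent -1.7556]
P(Noa) = 0.1054  [exponent -2.1384]
Difference = 0.1473 − 0.1054 = 0.0419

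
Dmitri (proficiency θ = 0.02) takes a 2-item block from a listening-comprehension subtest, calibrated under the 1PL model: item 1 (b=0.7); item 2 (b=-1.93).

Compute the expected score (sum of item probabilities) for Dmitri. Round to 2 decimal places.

P(θ) = 1 / (1 + exp(−(θ − b)))
P_1 = 1/(1+e^{0.6800}) = 0.3363
P_2 = 1/(1+e^{-1.9500}) = 0.8754
E[score] = 0.3363 + 0.8754 = 1.2117

1.21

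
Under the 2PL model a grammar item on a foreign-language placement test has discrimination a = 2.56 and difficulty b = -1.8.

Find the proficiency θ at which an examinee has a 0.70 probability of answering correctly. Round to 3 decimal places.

P(θ) = 1 / (1 + exp(−a(θ − b)))
logit = ln(0.7000/0.3000) = 0.8473
θ = b + logit/(a) = -1.8 + 0.8473/2.5600 = -1.4690

-1.469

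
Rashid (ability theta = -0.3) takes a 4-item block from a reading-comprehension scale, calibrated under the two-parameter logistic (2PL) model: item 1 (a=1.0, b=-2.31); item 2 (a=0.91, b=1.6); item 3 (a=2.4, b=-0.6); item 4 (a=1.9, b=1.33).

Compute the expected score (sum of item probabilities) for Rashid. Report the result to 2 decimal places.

1.75

P(theta) = 1 / (1 + exp(−a(theta − b)))
P_1 = 1/(1+e^{-2.0100}) = 0.8818
P_2 = 1/(1+e^{1.7290}) = 0.1507
P_3 = 1/(1+e^{-0.7200}) = 0.6726
P_4 = 1/(1+e^{3.0970}) = 0.0432
E[score] = 0.8818 + 0.1507 + 0.6726 + 0.0432 = 1.7484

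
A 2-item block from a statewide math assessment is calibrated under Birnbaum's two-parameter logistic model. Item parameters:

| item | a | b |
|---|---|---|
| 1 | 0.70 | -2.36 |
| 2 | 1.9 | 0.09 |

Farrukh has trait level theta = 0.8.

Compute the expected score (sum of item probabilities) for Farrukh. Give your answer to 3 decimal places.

P(theta) = 1 / (1 + exp(−a(theta − b)))
P_1 = 1/(1+e^{-2.2120}) = 0.9013
P_2 = 1/(1+e^{-1.3490}) = 0.7940
E[score] = 0.9013 + 0.7940 = 1.6953

1.695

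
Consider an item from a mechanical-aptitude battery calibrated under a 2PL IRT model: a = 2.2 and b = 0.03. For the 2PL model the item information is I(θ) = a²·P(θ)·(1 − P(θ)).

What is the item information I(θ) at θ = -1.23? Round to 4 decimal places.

0.2681

P = 1/(1+e^{2.7720}) = 0.0589
P(1−P) = 0.0589 × 0.9411 = 0.0554
I = a² × P(1−P) = 2.2² × 0.0554 = 0.26810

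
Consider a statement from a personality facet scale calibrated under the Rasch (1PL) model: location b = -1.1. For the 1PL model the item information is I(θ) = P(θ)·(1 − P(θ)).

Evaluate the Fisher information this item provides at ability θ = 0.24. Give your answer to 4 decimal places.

0.1644

P = 1/(1+e^{-1.3400}) = 0.7925
P(1−P) = 0.7925 × 0.2075 = 0.1644
I = P(1−P) = 0.16445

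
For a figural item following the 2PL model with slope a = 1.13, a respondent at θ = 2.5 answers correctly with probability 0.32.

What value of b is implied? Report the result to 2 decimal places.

P(θ) = 1 / (1 + exp(−a(θ − b)))
logit(0.32) = ln(0.32/0.68) = -0.7538
b = θ − logit/(a) = 2.5 − (-0.7538)/1.1300 = 3.1671

3.17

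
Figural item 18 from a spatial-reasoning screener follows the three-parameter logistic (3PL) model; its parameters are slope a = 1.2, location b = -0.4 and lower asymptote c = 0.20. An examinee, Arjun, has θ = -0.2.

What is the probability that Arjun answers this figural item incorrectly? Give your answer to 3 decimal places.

P(θ) = c + (1 − c) · 1 / (1 + exp(−a(θ − b)))
Exponent: 1.2 × (-0.2 − (-0.4)) = 0.2400
1/(1 + e^{-0.2400}) = 0.5597
P = 0.20 + 0.80 × 0.5597 = 0.6478
P(incorrect) = 1 − 0.6478 = 0.3522

0.352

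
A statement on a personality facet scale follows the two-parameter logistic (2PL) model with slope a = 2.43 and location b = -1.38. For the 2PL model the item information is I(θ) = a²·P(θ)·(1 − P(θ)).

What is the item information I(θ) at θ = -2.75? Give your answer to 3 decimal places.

P = 1/(1+e^{3.3291}) = 0.0346
P(1−P) = 0.0346 × 0.9654 = 0.0334
I = a² × P(1−P) = 2.43² × 0.0334 = 0.19716

0.197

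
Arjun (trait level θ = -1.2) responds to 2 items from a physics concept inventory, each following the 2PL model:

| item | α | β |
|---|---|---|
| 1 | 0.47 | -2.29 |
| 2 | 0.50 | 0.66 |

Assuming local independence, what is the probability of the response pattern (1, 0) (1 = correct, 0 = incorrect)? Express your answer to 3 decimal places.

P(θ) = 1 / (1 + exp(−α(θ − β)))
P_1 = 1/(1+e^{-0.5123}) = 0.6253
P_2 = 1/(1+e^{0.9300}) = 0.2829
L = P_1 × (1−P_2) = 0.6253 × 0.7171 = 0.44842

0.448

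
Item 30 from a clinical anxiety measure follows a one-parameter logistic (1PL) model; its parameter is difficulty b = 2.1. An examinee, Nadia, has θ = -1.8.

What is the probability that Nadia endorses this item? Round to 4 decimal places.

P(θ) = 1 / (1 + exp(−(θ − b)))
Exponent: (-1.8 − 2.1) = -3.9000
1/(1 + e^{3.9000}) = 0.0198
P = 0.0198

0.0198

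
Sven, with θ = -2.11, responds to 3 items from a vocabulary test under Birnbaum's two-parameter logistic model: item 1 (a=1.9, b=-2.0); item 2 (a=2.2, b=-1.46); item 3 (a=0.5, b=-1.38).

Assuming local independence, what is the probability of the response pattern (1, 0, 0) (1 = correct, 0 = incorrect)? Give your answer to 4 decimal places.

P(θ) = 1 / (1 + exp(−a(θ − b)))
P_1 = 1/(1+e^{0.2090}) = 0.4479
P_2 = 1/(1+e^{1.4300}) = 0.1931
P_3 = 1/(1+e^{0.3650}) = 0.4097
L = P_1 × (1−P_2) × (1−P_3) = 0.4479 × 0.8069 × 0.5903 = 0.21334

0.2133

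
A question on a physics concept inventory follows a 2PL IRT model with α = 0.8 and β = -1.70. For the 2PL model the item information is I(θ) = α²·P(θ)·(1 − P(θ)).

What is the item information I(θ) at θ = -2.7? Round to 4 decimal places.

P = 1/(1+e^{0.8000}) = 0.3100
P(1−P) = 0.3100 × 0.6900 = 0.2139
I = α² × P(1−P) = 0.8² × 0.2139 = 0.13690

0.1369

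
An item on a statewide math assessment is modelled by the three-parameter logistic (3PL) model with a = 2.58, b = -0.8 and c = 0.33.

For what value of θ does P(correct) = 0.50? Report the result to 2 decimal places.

-1.22

P(θ) = c + (1 − c) · 1 / (1 + exp(−a(θ − b)))
Remove guessing floor: (0.50 − 0.33)/(1 − 0.33) = 0.2537
logit = ln(0.2537/0.7463) = -1.0788
θ = b + logit/(a) = -0.8 + (-1.0788)/2.5800 = -1.2181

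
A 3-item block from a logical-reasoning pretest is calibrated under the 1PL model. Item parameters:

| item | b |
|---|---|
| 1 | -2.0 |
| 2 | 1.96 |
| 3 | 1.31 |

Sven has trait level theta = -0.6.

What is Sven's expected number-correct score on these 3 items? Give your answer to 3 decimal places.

P(theta) = 1 / (1 + exp(−(theta − b)))
P_1 = 1/(1+e^{-1.4000}) = 0.8022
P_2 = 1/(1+e^{2.5600}) = 0.0718
P_3 = 1/(1+e^{1.9100}) = 0.1290
E[score] = 0.8022 + 0.0718 + 0.1290 = 1.0029

1.003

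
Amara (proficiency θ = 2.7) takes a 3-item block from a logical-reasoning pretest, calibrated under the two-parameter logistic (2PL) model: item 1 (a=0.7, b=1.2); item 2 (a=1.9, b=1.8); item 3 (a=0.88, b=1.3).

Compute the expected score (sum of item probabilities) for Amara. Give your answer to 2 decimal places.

2.36

P(θ) = 1 / (1 + exp(−a(θ − b)))
P_1 = 1/(1+e^{-1.0500}) = 0.7408
P_2 = 1/(1+e^{-1.7100}) = 0.8468
P_3 = 1/(1+e^{-1.2320}) = 0.7742
E[score] = 0.7408 + 0.8468 + 0.7742 = 2.3618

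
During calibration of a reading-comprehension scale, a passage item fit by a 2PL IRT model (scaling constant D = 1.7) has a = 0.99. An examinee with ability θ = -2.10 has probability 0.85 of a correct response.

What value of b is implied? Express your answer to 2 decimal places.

-3.13

P(θ) = 1 / (1 + exp(−D·a(θ − b)))
logit(0.85) = ln(0.85/0.15) = 1.7346
b = θ − logit/(1.7·a) = -2.10 − 1.7346/1.6830 = -3.1307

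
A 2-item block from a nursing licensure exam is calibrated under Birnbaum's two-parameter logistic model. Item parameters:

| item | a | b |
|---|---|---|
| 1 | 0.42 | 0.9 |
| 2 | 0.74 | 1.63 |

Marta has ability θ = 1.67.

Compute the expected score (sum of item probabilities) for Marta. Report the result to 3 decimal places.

P(θ) = 1 / (1 + exp(−a(θ − b)))
P_1 = 1/(1+e^{-0.3234}) = 0.5802
P_2 = 1/(1+e^{-0.0296}) = 0.5074
E[score] = 0.5802 + 0.5074 = 1.0876

1.088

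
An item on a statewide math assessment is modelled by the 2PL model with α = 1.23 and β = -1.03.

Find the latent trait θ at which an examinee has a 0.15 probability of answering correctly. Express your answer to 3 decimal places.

P(θ) = 1 / (1 + exp(−α(θ − β)))
logit = ln(0.1500/0.8500) = -1.7346
θ = β + logit/(α) = -1.03 + (-1.7346)/1.2300 = -2.4402

-2.440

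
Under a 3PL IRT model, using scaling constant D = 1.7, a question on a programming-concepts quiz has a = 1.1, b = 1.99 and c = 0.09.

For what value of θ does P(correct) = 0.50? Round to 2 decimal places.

P(θ) = c + (1 − c) · 1 / (1 + exp(−D·a(θ − b)))
Remove guessing floor: (0.50 − 0.09)/(1 − 0.09) = 0.4505
logit = ln(0.4505/0.5495) = -0.1985
θ = b + logit/(1.7·a) = 1.99 + (-0.1985)/1.8700 = 1.8839

1.88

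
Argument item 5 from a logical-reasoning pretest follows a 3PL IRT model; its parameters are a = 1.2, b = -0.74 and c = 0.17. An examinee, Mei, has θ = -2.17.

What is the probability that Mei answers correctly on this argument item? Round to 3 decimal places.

P(θ) = c + (1 − c) · 1 / (1 + exp(−a(θ − b)))
Exponent: 1.2 × (-2.17 − (-0.74)) = -1.7160
1/(1 + e^{1.7160}) = 0.1524
P = 0.17 + 0.83 × 0.1524 = 0.2965

0.296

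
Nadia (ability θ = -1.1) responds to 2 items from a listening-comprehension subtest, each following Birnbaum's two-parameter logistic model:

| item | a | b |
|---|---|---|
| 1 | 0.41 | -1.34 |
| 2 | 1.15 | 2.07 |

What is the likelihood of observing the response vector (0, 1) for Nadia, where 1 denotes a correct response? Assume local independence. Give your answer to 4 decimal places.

0.0121

P(θ) = 1 / (1 + exp(−a(θ − b)))
P_1 = 1/(1+e^{-0.0984}) = 0.5246
P_2 = 1/(1+e^{3.6455}) = 0.0254
L = (1−P_1) × P_2 = 0.4754 × 0.0254 = 0.01210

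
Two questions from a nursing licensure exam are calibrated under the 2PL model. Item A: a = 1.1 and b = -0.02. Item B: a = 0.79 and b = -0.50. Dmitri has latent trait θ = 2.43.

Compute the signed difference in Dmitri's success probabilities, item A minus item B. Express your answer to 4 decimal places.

P(θ) = 1 / (1 + exp(−a(θ − b)))
P_A = 0.9367
P_B = 0.9101
P_A − P_B = 0.0266

0.0266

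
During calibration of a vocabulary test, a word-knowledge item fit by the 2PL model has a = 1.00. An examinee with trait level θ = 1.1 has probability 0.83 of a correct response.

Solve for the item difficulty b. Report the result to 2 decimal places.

-0.49

P(θ) = 1 / (1 + exp(−a(θ − b)))
logit(0.83) = ln(0.83/0.17) = 1.5856
b = θ − logit/(a) = 1.1 − 1.5856/1.0000 = -0.4856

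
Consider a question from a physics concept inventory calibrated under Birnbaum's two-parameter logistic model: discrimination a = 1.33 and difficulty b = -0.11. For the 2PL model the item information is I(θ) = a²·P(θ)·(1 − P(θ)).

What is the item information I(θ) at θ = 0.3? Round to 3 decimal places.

0.411

P = 1/(1+e^{-0.5453}) = 0.6330
P(1−P) = 0.6330 × 0.3670 = 0.2323
I = a² × P(1−P) = 1.33² × 0.2323 = 0.41091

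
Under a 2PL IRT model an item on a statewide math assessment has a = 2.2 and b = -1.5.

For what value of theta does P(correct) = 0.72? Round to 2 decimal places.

-1.07

P(theta) = 1 / (1 + exp(−a(theta − b)))
logit = ln(0.7200/0.2800) = 0.9445
theta = b + logit/(a) = -1.5 + 0.9445/2.2000 = -1.0707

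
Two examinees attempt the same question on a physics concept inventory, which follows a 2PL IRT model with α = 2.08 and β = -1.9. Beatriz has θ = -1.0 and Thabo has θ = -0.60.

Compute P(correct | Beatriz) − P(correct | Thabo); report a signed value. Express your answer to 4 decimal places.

P(θ) = 1 / (1 + exp(−α(θ − β)))
P(Beatriz) = 0.8667  [exponent 1.8720]
P(Thabo) = 0.9373  [exponent 2.7040]
Difference = 0.8667 − 0.9373 = -0.0706

-0.0706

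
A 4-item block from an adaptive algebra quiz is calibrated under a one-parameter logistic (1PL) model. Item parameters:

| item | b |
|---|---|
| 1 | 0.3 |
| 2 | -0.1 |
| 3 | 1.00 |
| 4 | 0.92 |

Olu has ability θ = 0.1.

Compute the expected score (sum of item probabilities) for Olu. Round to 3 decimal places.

1.595

P(θ) = 1 / (1 + exp(−(θ − b)))
P_1 = 1/(1+e^{0.2000}) = 0.4502
P_2 = 1/(1+e^{-0.2000}) = 0.5498
P_3 = 1/(1+e^{0.9000}) = 0.2891
P_4 = 1/(1+e^{0.8200}) = 0.3058
E[score] = 0.4502 + 0.5498 + 0.2891 + 0.3058 = 1.5948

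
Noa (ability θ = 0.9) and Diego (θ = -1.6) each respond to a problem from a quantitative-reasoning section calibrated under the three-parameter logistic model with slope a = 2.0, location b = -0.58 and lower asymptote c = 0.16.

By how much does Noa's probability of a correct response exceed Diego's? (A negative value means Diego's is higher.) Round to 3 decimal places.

0.702

P(θ) = c + (1 − c) · 1 / (1 + exp(−a(θ − b)))
P(Noa) = 0.9586  [exponent 2.9600]
P(Diego) = 0.2567  [exponent -2.0400]
Difference = 0.9586 − 0.2567 = 0.7020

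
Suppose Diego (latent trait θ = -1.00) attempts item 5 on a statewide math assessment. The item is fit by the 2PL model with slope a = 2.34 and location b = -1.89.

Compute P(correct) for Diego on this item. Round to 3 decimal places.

P(θ) = 1 / (1 + exp(−a(θ − b)))
Exponent: 2.34 × (-1.00 − (-1.89)) = 2.0826
1/(1 + e^{-2.0826}) = 0.8892

0.889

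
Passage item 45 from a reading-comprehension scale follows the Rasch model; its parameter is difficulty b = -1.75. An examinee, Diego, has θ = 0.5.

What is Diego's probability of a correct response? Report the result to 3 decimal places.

P(θ) = 1 / (1 + exp(−(θ − b)))
Exponent: (0.5 − (-1.75)) = 2.2500
1/(1 + e^{-2.2500}) = 0.9047
P = 0.9047

0.905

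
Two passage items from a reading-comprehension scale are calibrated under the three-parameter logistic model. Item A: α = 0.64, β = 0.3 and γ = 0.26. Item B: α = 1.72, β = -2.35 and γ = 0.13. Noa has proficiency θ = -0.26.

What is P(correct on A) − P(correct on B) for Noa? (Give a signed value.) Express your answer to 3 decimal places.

-0.412

P(θ) = γ + (1 − γ) · 1 / (1 + exp(−α(θ − β)))
P_A = 0.5644
P_B = 0.9767
P_A − P_B = -0.4123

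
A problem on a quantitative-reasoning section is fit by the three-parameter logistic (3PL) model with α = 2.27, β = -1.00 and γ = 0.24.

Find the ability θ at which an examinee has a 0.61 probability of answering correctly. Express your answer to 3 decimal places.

P(θ) = γ + (1 − γ) · 1 / (1 + exp(−α(θ − β)))
Remove guessing floor: (0.61 − 0.24)/(1 − 0.24) = 0.4868
logit = ln(0.4868/0.5132) = -0.0526
θ = β + logit/(α) = -1.00 + (-0.0526)/2.2700 = -1.0232

-1.023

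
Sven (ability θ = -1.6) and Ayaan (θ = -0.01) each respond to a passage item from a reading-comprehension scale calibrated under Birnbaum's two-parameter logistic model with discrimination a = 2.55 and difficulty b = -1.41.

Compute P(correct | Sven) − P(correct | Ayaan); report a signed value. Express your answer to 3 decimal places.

P(θ) = 1 / (1 + exp(−a(θ − b)))
P(Sven) = 0.3812  [exponent -0.4845]
P(Ayaan) = 0.9726  [exponent 3.5700]
Difference = 0.3812 − 0.9726 = -0.5914

-0.591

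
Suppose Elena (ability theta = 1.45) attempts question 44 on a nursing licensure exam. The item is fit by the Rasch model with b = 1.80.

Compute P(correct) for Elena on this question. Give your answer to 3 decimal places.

P(theta) = 1 / (1 + exp(−(theta − b)))
Exponent: (1.45 − 1.80) = -0.3500
1/(1 + e^{0.3500}) = 0.4134
P = 0.4134

0.413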